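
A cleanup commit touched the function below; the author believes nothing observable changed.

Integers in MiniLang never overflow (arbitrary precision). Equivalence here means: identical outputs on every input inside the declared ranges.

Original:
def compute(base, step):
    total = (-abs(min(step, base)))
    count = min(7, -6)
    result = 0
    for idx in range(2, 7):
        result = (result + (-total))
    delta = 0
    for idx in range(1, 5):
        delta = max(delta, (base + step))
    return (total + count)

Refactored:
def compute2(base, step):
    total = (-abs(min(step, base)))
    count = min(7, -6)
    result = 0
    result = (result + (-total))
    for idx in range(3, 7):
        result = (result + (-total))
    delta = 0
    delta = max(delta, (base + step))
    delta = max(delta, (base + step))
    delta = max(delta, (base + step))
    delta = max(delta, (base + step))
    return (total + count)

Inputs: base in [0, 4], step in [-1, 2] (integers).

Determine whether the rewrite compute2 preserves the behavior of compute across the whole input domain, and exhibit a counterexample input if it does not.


Side by side, the visible changes include: min/max/abs usage differs; and loop structure differs; and arithmetic usage differs; and statement counts differ.
Spot check at base=1, step=1 — compute: total becomes -1; next count becomes -6; next result becomes 0; next at idx=2:; next result becomes 1; next at idx=3:; next result becomes 2; next at idx=4:; next result becomes 3; next at idx=5:; next result becomes 4; next at idx=6:; next result becomes 5; next delta becomes 0; next at idx=1:; next delta becomes 2; next at idx=2:; next delta becomes 2; next at idx=3:; next delta becomes 2; next at idx=4:; next delta becomes 2; next final value -7. compute2: total becomes -1; next count becomes -6; next result becomes 0; next result becomes 1; next at idx=3:; next result becomes 2; next at idx=4:; next result becomes 3; next at idx=5:; next result becomes 4; next at idx=6:; next result becomes 5; next delta becomes 0; next delta becomes 2; next delta becomes 2; next delta becomes 2; next delta becomes 2; next final value -7. Both give -7.
An exhaustive pass over the 20 declared inputs shows identical outputs.
verdict: equivalent


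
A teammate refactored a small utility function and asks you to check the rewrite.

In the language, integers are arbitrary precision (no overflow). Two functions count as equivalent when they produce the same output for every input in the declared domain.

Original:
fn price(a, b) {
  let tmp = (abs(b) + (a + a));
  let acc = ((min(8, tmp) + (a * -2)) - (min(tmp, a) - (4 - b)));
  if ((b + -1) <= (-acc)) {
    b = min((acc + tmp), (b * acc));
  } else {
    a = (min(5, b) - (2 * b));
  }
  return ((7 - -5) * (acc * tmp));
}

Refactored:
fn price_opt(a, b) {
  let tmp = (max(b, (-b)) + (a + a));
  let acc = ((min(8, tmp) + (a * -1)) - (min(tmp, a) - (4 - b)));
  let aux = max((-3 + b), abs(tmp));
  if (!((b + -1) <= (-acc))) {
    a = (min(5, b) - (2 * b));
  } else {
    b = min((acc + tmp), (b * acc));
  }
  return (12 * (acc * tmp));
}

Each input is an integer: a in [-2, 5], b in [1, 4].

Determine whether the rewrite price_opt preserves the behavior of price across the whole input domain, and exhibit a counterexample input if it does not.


The rewrite breaks on a=-2, b=1, where the results are -252 and -180.
price: tmp := -3 | acc := 7 | ((b + -1) <= (-acc)): false | a := -1 | result -252
price_opt: tmp := -3 | acc := 5 | aux := 3 | (!((b + -1) <= (-acc))): true | a := -1 | result -180
verdict: not equivalent; witness: a=-2, b=1


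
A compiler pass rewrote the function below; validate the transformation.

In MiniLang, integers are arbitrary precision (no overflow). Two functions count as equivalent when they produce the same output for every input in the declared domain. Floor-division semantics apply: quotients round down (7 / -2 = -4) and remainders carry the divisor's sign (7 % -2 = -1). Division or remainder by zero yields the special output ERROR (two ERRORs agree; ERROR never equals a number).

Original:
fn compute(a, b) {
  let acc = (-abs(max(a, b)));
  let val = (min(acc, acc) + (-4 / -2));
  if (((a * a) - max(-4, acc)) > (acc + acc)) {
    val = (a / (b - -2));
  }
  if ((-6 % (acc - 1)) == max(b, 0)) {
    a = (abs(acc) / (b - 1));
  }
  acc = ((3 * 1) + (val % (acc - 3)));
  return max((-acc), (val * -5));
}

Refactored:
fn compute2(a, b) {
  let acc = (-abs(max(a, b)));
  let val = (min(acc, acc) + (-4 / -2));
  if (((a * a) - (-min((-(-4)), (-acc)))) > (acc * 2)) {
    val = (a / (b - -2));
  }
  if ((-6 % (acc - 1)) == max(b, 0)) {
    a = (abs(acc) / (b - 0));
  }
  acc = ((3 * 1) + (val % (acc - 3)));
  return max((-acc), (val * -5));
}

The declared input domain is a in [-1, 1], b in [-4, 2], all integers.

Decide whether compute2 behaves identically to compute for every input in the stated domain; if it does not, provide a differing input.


Input a=-1, b=0: 5 from compute versus ERROR from compute2.
verdict: not equivalent; witness: a=-1, b=0


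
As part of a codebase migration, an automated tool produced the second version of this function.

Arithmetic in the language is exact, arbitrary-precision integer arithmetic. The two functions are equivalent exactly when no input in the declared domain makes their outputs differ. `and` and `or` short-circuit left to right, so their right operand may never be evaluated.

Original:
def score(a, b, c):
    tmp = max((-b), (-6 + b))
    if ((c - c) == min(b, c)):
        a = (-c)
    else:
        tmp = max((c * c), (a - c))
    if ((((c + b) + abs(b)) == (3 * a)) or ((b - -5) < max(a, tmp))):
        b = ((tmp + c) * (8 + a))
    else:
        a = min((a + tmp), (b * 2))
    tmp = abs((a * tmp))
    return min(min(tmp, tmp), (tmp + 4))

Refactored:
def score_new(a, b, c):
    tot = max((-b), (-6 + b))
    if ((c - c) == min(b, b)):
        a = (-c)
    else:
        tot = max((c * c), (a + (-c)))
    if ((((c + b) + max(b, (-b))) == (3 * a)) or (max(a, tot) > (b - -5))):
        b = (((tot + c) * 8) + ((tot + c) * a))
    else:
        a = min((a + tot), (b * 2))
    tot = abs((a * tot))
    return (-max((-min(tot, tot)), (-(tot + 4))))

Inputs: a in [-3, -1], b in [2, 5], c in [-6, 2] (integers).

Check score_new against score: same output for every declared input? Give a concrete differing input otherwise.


These are not equivalent — on a=-3, b=2, c=0 the outputs split (4 vs 0).
score: tmp=-2, then ((c - c) == min(b, c)) is true, then a=0, then ((((c + b) + abs(b)) == (3 * a)) or ((b - -5) < max(a, tmp))) is false, then a=-2, then tmp=4, then returns 4
score_new: tot=-2, then ((c - c) == min(b, b)) is false, then tot=0, then ((((c + b) + max(b, (-b))) == (3 * a)) or (max(a, tot) > (b - -5))) is false, then a=-3, then tot=0, then returns 0
verdict: not equivalent; witness: a=-3, b=2, c=0


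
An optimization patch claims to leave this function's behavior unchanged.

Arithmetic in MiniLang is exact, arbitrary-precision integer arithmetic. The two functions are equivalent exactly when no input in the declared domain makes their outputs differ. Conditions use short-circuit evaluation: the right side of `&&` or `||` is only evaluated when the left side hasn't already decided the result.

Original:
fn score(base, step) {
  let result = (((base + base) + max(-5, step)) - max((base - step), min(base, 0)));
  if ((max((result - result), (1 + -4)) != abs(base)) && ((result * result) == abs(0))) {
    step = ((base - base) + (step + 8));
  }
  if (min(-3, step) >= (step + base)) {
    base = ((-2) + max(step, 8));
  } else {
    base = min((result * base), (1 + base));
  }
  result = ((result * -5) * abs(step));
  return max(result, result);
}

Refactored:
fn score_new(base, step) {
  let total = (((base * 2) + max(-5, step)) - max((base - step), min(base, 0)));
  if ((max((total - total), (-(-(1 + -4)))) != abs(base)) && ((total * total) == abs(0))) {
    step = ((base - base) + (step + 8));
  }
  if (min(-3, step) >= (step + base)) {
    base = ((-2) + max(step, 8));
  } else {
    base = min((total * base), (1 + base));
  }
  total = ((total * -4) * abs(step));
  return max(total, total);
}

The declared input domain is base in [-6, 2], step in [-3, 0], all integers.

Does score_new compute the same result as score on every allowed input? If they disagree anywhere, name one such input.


Take base=-6, step=-3.
score: result = -12; ((max((result - result), (1 + -4)) != abs(base)) && ((result * result) == abs(0))) -> false; (min(-3, step) >= (step + base)) -> true; base = 6; result = 180; return 180
score_new: total = -12; ((max((total - total), (-(-(1 + -4)))) != abs(base)) && ((total * total) == abs(0))) -> false; (min(-3, step) >= (step + base)) -> true; base = 6; total = 144; return 144
180 against 144: the behavior changed.
verdict: not equivalent; witness: base=-6, step=-3


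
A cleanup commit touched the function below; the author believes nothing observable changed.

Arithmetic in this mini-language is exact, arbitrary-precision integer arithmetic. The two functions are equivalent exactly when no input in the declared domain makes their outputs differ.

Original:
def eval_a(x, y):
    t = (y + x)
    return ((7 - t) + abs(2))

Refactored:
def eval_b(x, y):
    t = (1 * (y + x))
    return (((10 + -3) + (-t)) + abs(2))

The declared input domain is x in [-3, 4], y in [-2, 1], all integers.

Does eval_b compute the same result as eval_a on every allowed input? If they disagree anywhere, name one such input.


The two are interchangeable: constant usage differs, plus arithmetic usage differs, and every declared input agrees.
As a probe, take x=-3, y=-2: eval_a runs t becomes -5; next final value 14; eval_b runs t becomes -5; next final value 14; both end at 14.
Sweeping the whole domain (32 inputs) finds no disagreement.
verdict: equivalent


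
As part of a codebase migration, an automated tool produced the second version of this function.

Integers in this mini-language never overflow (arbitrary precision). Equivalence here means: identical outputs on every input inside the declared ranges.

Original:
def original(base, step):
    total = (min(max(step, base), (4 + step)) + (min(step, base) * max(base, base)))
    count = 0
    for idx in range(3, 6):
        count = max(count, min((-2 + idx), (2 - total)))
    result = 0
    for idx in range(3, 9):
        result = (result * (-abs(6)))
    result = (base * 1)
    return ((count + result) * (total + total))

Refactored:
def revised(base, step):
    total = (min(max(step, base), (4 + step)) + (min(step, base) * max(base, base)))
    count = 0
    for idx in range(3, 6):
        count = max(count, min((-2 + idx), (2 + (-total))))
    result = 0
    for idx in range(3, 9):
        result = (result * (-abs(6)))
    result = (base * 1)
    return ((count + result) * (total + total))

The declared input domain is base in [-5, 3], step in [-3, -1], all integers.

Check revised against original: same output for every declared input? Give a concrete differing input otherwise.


Reading the diff, among the changes: arithmetic usage differs.
As a probe, take base=0, step=-3: original runs total=0, then count=0, then (idx=3), then count=1, then (idx=4), then count=2, then (idx=5), then count=2, then result=0, then (idx=3), then result=0, then (idx=4), then result=0, then (idx=5), then result=0, then (idx=6), then result=0, then (idx=7), then result=0, then (idx=8), then result=0, then result=0, then returns 0; revised runs total=0, then count=0, then (idx=3), then count=1, then (idx=4), then count=2, then (idx=5), then count=2, then result=0, then (idx=3), then result=0, then (idx=4), then result=0, then (idx=5), then result=0, then (idx=6), then result=0, then (idx=7), then result=0, then (idx=8), then result=0, then result=0, then returns 0; both end at 0.
An exhaustive pass over the 27 declared inputs shows identical outputs.
verdict: equivalent


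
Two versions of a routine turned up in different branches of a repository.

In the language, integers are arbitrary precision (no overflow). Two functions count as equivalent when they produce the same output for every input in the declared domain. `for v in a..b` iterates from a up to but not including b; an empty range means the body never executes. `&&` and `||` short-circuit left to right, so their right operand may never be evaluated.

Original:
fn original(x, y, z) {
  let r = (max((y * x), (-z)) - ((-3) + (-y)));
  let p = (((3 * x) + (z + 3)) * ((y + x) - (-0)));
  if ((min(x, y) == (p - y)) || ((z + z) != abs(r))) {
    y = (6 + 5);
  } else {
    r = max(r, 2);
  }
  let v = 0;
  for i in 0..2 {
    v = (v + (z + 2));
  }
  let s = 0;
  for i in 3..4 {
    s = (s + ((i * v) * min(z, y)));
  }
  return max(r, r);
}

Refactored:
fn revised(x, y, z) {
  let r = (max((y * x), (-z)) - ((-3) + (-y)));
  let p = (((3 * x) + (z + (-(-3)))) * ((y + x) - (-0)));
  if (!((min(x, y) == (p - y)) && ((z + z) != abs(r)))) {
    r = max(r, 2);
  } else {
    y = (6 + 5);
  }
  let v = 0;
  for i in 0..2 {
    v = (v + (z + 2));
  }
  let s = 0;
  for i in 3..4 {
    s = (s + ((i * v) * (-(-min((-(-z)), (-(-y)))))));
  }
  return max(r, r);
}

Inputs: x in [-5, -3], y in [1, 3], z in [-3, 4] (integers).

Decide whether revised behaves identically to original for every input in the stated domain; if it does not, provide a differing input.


These are not equivalent — on x=-5, y=1, z=3 the outputs split (1 vs 2).
original: r := 1 | p := 36 | ((min(x, y) == (p - y)) || ((z + z) != abs(r))): true | y := 11 | v := 0 | iter i=0: | v := 5 | iter i=1: | v := 10 | s := 0 | iter i=3: | s := 90 | result 1
revised: r := 1 | p := 36 | (!((min(x, y) == (p - y)) && ((z + z) != abs(r)))): true | r := 2 | v := 0 | iter i=0: | v := 5 | iter i=1: | v := 10 | s := 0 | iter i=3: | s := 30 | result 2
verdict: not equivalent; witness: x=-5, y=1, z=3


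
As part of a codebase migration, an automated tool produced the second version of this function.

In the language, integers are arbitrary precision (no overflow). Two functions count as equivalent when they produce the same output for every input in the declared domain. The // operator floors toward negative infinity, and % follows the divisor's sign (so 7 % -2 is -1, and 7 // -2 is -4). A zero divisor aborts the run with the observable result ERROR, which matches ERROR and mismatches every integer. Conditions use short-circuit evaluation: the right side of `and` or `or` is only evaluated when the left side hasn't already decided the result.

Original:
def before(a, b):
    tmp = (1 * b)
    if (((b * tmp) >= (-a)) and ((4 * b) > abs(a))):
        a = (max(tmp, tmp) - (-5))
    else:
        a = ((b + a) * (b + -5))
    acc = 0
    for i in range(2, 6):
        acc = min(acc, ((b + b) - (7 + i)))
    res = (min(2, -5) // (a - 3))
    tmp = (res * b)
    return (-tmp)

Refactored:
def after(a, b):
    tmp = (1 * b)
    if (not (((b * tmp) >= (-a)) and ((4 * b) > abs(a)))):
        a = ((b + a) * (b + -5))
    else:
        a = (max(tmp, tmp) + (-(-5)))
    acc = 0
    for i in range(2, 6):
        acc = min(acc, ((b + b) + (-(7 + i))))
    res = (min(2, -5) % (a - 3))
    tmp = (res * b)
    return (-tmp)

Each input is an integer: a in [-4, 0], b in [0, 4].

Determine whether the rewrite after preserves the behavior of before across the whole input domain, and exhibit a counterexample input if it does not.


Not equivalent: a=-4, b=1 separates them (1 vs -4).
before: tmp = 1; (((b * tmp) >= (-a)) and ((4 * b) > abs(a))) -> false; a = 12; acc = 0; [i=2]; acc = -7; [i=3]; acc = -8; [i=4]; acc = -9; [i=5]; acc = -10; res = -1; tmp = -1; return 1
after: tmp = 1; (not (((b * tmp) >= (-a)) and ((4 * b) > abs(a)))) -> true; a = 12; acc = 0; [i=2]; acc = -7; [i=3]; acc = -8; [i=4]; acc = -9; [i=5]; acc = -10; res = 4; tmp = 4; return -4
verdict: not equivalent; witness: a=-4, b=1


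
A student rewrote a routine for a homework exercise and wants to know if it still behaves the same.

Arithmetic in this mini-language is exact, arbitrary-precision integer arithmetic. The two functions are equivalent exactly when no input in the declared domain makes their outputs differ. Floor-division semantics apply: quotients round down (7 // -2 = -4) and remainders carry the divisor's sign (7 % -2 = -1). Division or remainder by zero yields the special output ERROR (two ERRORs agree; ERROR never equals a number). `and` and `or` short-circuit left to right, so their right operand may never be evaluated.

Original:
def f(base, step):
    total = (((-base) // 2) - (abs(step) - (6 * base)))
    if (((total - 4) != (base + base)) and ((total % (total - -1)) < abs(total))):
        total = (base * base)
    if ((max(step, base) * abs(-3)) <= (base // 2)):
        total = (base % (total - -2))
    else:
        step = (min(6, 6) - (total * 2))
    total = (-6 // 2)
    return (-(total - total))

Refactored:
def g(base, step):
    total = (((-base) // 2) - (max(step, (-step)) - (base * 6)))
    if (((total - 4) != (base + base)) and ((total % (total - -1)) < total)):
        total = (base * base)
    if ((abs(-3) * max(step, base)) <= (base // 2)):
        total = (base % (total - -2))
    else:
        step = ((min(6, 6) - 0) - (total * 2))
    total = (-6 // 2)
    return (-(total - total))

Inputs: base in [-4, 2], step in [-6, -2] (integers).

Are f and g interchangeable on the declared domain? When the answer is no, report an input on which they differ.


There is a counterexample at base=0, step=-2: 0 on one side, ERROR on the other.
f: total = -2; (((total - 4) != (base + base)) and ((total % (total - -1)) < abs(total))) -> true; total = 0; ((max(step, base) * abs(-3)) <= (base // 2)) -> true; total = 0; total = -3; return 0
g: total = -2; (((total - 4) != (base + base)) and ((total % (total - -1)) < total)) -> false; ((abs(-3) * max(step, base)) <= (base // 2)) -> true; division by zero -> ERROR
verdict: not equivalent; witness: base=0, step=-2


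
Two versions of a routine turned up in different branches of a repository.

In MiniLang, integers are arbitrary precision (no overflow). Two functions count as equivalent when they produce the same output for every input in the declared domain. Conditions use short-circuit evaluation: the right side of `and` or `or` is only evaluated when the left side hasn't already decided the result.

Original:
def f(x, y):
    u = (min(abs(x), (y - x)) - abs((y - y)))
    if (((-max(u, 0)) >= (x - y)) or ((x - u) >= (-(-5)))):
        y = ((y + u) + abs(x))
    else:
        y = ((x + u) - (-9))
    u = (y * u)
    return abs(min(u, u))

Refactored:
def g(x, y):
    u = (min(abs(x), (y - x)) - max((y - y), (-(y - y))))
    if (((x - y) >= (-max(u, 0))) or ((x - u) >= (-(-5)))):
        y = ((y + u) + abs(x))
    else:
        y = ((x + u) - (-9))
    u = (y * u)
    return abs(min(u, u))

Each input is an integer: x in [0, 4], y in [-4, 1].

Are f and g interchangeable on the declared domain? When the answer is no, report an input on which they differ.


There is a counterexample at x=0, y=-4: 20 on one side, 32 on the other.
f: u=-4, then (((-max(u, 0)) >= (x - y)) or ((x - u) >= (-(-5)))) is false, then y=5, then u=-20, then returns 20
g: u=-4, then (((x - y) >= (-max(u, 0))) or ((x - u) >= (-(-5)))) is true, then y=-8, then u=32, then returns 32
verdict: not equivalent; witness: x=0, y=-4


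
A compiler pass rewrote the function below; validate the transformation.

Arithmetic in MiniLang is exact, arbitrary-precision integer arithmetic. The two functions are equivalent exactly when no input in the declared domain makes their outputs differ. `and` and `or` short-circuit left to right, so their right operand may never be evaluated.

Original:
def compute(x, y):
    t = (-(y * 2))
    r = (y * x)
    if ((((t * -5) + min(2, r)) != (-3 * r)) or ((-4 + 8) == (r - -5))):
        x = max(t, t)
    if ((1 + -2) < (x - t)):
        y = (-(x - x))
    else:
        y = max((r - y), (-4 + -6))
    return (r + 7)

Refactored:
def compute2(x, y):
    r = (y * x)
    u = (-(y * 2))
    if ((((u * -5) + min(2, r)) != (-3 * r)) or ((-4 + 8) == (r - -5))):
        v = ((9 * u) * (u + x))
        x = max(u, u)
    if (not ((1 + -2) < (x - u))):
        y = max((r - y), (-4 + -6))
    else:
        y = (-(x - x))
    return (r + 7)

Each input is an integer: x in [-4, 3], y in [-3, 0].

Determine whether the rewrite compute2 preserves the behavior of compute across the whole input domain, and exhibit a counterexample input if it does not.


The two are interchangeable: boolean connective usage differs, plus local variable names differ, plus constant usage differs, plus arithmetic usage differs, plus statement counts differ, and every declared input agrees.
Tracing x=-4, y=-3: compute: t=6, then r=12, then ((((t * -5) + min(2, r)) != (-3 * r)) or ((-4 + 8) == (r - -5))) is true, then x=6, then ((1 + -2) < (x - t)) is true, then y=0, then returns 19 | compute2: r=12, then u=6, then ((((u * -5) + min(2, r)) != (-3 * r)) or ((-4 + 8) == (r - -5))) is true, then v=108, then x=6, then (not ((1 + -2) < (x - u))) is false, then y=0, then returns 19 — matching result 19.
An exhaustive pass over the 32 declared inputs shows identical outputs.
verdict: equivalent


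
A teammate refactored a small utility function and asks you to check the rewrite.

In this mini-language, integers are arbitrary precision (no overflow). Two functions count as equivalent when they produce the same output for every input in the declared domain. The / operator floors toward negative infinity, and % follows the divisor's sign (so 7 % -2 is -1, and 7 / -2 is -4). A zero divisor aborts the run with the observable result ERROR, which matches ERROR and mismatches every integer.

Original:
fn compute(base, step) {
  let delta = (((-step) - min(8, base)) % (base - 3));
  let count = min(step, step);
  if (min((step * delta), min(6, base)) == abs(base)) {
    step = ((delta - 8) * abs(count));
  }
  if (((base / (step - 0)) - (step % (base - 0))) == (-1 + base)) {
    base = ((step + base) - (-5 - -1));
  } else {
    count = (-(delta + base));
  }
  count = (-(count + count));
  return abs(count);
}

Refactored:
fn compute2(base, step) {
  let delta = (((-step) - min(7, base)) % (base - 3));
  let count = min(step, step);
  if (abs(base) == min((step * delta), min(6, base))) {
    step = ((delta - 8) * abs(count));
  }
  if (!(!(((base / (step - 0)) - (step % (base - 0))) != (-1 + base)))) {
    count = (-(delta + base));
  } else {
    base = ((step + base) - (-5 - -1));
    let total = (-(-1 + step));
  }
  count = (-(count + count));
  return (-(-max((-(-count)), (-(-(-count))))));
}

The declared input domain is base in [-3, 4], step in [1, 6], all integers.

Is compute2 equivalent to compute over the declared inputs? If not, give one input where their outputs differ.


Equivalent. The suspicious edit (`8` became `7`) never changes the result for any input inside the declared domain.
Sweeping the whole domain (48 inputs) finds no disagreement.
As a probe, take base=0, step=2: compute runs delta = -2; count = 2; (min((step * delta), min(6, base)) == abs(base)) -> false; division by zero -> ERROR; compute2 runs delta = -2; count = 2; (abs(base) == min((step * delta), min(6, base))) -> false; division by zero -> ERROR; both end at ERROR.
verdict: equivalent


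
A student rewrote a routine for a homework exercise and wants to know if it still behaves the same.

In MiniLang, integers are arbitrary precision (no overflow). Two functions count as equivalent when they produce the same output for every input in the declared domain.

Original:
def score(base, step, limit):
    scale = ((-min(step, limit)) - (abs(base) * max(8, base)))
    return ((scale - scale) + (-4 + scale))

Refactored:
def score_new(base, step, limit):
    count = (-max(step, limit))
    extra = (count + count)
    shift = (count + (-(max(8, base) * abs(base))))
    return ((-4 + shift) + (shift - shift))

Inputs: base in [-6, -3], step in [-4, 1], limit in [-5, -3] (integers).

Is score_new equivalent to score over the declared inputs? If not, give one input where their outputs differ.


Evaluate both at base=-6, step=-4, limit=-5.
score: scale becomes -43; next final value -47
score_new: count becomes 4; next extra becomes 8; next shift becomes -44; next final value -48
-47 and -48 differ, so these are not the same function on this domain.
verdict: not equivalent; witness: base=-6, step=-4, limit=-5


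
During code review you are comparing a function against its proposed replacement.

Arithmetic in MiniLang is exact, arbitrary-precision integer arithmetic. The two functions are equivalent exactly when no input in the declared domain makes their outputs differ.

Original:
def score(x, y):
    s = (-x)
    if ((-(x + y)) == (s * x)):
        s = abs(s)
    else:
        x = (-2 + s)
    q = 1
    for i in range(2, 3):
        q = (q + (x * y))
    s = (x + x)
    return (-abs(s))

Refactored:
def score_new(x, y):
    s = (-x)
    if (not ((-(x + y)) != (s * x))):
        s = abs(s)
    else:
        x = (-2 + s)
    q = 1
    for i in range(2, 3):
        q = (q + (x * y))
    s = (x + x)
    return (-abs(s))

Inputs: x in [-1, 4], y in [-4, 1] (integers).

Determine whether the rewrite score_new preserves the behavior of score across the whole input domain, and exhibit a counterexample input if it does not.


Comparing the listings, the differences include: comparison usage differs, and boolean connective usage differs.
Spot check at x=2, y=-1 — score: s becomes -2; next ((-(x + y)) == (s * x)) evaluates to false; next x becomes -4; next q becomes 1; next at i=2:; next q becomes 5; next s becomes -8; next final value -8. score_new: s becomes -2; next (not ((-(x + y)) != (s * x))) evaluates to false; next x becomes -4; next q becomes 1; next at i=2:; next q becomes 5; next s becomes -8; next final value -8. Both give -8.
Checked all 36 inputs in the declared domain: the outputs agree on every one.
verdict: equivalent


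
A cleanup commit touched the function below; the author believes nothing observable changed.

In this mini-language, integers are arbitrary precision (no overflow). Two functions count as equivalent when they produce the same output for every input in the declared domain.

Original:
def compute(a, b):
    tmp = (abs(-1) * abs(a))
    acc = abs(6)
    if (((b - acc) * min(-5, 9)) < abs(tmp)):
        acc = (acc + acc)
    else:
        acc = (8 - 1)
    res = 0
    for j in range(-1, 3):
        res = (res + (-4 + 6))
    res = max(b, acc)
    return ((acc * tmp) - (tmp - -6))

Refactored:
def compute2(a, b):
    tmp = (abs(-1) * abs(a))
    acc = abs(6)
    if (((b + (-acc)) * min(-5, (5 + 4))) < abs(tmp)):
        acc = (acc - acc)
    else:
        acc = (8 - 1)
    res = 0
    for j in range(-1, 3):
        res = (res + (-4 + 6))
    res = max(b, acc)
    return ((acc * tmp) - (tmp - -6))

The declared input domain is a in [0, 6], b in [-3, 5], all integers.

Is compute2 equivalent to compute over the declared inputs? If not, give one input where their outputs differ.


At a=6, b=5: compute gives 60, compute2 gives -12.
verdict: not equivalent; witness: a=6, b=5


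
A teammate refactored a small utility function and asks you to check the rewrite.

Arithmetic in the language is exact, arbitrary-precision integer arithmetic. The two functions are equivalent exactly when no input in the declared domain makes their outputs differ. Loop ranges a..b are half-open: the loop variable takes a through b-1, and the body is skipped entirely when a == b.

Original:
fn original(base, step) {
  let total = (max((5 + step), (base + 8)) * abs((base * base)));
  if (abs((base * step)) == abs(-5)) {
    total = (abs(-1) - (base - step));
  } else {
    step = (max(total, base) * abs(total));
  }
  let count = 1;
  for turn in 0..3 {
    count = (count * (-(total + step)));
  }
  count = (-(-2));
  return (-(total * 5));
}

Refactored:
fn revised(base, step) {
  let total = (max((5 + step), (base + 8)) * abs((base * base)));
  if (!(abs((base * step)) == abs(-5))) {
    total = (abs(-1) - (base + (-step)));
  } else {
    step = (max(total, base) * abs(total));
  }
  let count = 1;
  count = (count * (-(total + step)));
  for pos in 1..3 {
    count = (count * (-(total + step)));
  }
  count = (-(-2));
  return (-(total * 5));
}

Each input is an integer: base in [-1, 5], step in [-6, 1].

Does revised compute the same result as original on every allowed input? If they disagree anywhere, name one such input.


Run the pair on base=-1, step=-6.
original: total = 7; (abs((base * step)) == abs(-5)) -> false; step = 49; count = 1; [turn=0]; count = -56; [turn=1]; count = 3136; [turn=2]; count = -175616; count = 2; return -35
revised: total = 7; (!(abs((base * step)) == abs(-5))) -> true; total = -4; count = 1; count = 10; [pos=1]; count = 100; [pos=2]; count = 1000; count = 2; return 20
-35 vs 20 — the two versions disagree here.
verdict: not equivalent; witness: base=-1, step=-6


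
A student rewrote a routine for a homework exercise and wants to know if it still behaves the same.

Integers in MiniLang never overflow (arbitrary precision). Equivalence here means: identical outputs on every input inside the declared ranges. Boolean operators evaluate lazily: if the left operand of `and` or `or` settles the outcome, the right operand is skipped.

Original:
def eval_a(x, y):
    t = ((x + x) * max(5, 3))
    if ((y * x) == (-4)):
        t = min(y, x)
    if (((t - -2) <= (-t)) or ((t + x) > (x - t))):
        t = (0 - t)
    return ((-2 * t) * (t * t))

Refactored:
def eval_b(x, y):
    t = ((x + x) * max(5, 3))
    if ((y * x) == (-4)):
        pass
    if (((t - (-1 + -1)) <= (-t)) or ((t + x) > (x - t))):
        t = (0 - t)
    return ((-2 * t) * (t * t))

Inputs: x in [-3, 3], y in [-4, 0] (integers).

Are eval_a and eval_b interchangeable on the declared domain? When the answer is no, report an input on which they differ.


Take x=1, y=-4.
eval_a: t=10, then ((y * x) == (-4)) is true, then t=-4, then (((t - -2) <= (-t)) or ((t + x) > (x - t))) is true, then t=4, then returns -128
eval_b: t=10, then ((y * x) == (-4)) is true, then (((t - (-1 + -1)) <= (-t)) or ((t + x) > (x - t))) is true, then t=-10, then returns 2000
-128 against 2000: the behavior changed.
verdict: not equivalent; witness: x=1, y=-4


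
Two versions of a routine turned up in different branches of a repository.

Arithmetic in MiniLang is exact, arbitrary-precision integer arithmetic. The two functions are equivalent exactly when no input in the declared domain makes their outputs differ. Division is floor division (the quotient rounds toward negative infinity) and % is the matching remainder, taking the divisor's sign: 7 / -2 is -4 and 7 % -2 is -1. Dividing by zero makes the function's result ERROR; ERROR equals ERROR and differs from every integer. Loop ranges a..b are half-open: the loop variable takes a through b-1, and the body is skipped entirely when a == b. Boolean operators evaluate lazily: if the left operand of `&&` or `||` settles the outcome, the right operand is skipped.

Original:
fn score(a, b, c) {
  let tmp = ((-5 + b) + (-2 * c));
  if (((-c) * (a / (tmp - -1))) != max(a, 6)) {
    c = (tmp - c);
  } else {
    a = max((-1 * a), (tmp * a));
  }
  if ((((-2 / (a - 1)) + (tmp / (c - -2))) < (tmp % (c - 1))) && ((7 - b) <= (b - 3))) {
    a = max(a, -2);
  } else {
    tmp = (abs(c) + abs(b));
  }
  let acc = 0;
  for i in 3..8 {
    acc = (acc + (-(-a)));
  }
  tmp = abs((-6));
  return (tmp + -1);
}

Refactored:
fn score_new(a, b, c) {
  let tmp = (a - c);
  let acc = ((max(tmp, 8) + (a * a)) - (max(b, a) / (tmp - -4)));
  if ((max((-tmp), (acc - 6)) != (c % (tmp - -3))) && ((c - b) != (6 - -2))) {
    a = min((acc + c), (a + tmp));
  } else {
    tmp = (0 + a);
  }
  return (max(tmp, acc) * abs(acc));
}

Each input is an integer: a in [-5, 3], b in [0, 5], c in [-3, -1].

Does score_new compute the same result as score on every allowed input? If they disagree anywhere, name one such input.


On input a=-5, b=0, c=-3, score returns 5 while score_new returns 1089.
verdict: not equivalent; witness: a=-5, b=0, c=-3


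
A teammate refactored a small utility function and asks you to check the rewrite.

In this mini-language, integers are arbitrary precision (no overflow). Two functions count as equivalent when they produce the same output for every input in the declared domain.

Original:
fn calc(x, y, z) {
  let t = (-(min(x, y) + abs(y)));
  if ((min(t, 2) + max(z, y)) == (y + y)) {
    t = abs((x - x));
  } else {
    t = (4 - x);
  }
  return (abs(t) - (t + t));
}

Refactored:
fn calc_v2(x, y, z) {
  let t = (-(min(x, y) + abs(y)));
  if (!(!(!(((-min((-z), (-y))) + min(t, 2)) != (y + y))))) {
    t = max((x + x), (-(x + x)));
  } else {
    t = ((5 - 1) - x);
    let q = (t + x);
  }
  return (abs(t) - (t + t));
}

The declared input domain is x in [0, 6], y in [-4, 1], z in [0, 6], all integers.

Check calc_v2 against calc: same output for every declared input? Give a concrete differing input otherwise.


These are not equivalent — on x=1, y=0, z=0 the outputs split (0 vs -2).
calc: t = 0; ((min(t, 2) + max(z, y)) == (y + y)) -> true; t = 0; return 0
calc_v2: t = 0; (!(!(!(((-min((-z), (-y))) + min(t, 2)) != (y + y))))) -> true; t = 2; return -2
verdict: not equivalent; witness: x=1, y=0, z=0


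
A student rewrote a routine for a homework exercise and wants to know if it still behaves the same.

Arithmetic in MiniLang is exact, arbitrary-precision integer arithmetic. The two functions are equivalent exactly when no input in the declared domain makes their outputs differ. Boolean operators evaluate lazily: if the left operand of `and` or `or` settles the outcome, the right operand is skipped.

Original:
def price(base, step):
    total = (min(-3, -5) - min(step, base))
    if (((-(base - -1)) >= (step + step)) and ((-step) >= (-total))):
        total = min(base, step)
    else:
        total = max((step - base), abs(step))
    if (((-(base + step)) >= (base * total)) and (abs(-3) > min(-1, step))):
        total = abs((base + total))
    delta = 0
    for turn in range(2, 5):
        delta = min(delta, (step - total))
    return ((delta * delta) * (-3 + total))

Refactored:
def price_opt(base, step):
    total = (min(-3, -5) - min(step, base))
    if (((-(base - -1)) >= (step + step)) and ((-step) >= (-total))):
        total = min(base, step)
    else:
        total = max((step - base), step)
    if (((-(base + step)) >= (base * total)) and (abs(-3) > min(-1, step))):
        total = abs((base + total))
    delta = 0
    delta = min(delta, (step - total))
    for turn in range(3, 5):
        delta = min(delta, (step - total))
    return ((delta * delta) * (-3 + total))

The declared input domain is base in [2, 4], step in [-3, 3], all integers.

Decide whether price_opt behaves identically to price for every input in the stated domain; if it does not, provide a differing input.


These are not equivalent — on base=2, step=-2 the outputs split (-16 vs -12).
price: total=-3, then (((-(base - -1)) >= (step + step)) and ((-step) >= (-total))) is false, then total=2, then (((-(base + step)) >= (base * total)) and (abs(-3) > min(-1, step))) is false, then delta=0, then (turn=2), then delta=-4, then (turn=3), then delta=-4, then (turn=4), then delta=-4, then returns -16
price_opt: total=-3, then (((-(base - -1)) >= (step + step)) and ((-step) >= (-total))) is false, then total=-2, then (((-(base + step)) >= (base * total)) and (abs(-3) > min(-1, step))) is true, then total=0, then delta=0, then delta=-2, then (turn=3), then delta=-2, then (turn=4), then delta=-2, then returns -12
verdict: not equivalent; witness: base=2, step=-2


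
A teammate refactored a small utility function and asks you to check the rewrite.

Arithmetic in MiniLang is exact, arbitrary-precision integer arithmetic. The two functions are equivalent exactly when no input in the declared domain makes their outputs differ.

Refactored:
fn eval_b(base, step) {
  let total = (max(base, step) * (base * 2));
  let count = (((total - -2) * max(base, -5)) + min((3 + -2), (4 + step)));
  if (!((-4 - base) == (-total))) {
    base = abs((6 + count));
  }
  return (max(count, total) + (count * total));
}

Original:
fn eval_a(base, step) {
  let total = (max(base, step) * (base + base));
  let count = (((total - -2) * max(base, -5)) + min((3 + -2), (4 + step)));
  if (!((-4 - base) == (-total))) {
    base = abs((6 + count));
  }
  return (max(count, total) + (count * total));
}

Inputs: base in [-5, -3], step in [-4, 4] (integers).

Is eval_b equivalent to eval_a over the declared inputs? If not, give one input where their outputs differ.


This is a faithful refactor — constant usage differs; also arithmetic usage differs, but the computed results match everywhere.
Tracing base=-3, step=1: eval_a: total=-6, then count=13, then (!((-4 - base) == (-total))) is true, then base=19, then returns -65 | eval_b: total=-6, then count=13, then (!((-4 - base) == (-total))) is true, then base=19, then returns -65 — matching result -65.
Across all 27 domain points the two functions coincide.
verdict: equivalent


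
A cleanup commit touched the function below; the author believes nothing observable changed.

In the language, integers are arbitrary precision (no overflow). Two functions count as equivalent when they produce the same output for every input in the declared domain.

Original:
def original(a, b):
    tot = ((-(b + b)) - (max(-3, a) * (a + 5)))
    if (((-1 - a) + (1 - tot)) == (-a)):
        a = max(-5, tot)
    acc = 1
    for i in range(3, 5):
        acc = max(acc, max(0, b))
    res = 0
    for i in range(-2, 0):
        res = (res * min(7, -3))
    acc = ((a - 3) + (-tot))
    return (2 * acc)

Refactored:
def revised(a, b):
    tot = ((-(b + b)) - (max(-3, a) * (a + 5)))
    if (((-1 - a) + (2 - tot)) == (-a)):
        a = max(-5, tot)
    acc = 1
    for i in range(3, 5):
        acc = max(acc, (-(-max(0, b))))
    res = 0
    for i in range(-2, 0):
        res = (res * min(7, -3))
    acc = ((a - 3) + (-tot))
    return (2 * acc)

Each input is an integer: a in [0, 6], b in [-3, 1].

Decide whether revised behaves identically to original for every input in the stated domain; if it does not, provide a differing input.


The rewrite breaks on a=1, b=-3, where the results are -6 and -4.
original: tot := 0 | (((-1 - a) + (1 - tot)) == (-a)): true | a := 0 | acc := 1 | iter i=3: | acc := 1 | iter i=4: | acc := 1 | res := 0 | iter i=-2: | res := 0 | iter i=-1: | res := 0 | acc := -3 | result -6
revised: tot := 0 | (((-1 - a) + (2 - tot)) == (-a)): false | acc := 1 | iter i=3: | acc := 1 | iter i=4: | acc := 1 | res := 0 | iter i=-2: | res := 0 | iter i=-1: | res := 0 | acc := -2 | result -4
verdict: not equivalent; witness: a=1, b=-3


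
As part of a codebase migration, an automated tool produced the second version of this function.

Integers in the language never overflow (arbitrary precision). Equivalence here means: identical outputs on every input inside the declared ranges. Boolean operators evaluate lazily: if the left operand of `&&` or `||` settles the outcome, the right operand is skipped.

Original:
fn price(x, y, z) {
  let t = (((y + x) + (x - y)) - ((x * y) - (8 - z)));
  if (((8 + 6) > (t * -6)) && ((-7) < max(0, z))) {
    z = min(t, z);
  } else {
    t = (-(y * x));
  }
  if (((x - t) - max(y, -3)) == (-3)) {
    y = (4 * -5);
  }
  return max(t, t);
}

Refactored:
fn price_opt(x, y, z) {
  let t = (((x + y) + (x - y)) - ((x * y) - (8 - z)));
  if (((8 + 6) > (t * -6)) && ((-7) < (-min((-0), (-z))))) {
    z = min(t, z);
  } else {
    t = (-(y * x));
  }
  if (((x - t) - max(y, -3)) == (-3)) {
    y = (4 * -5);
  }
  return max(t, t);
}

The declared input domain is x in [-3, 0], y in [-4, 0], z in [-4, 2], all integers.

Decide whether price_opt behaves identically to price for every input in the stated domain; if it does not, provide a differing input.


Comparing the listings, the differences include: min/max/abs usage differs.
Tracing x=-3, y=-1, z=1: price: t becomes -2; next (((8 + 6) > (t * -6)) && ((-7) < max(0, z))) evaluates to true; next z becomes -2; next (((x - t) - max(y, -3)) == (-3)) evaluates to false; next final value -2 | price_opt: t becomes -2; next (((8 + 6) > (t * -6)) && ((-7) < (-min((-0), (-z))))) evaluates to true; next z becomes -2; next (((x - t) - max(y, -3)) == (-3)) evaluates to false; next final value -2 — matching result -2.
Across all 140 domain points the two functions coincide.
verdict: equivalent
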